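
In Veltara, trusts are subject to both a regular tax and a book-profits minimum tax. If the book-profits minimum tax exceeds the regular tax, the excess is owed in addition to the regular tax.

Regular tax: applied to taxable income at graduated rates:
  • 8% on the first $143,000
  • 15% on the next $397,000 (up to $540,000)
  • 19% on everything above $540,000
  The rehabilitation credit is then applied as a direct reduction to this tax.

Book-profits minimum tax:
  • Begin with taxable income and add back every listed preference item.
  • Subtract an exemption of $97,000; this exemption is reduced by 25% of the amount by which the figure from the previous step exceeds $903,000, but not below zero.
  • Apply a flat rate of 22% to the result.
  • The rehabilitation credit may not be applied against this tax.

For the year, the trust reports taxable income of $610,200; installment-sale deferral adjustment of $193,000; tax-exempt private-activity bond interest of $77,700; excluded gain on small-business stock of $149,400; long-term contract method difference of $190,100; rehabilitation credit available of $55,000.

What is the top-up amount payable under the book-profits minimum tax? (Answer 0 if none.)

Regular tax:
  $143,000 × 8% = $11,440
  $397,000 × 15% = $59,550
  $70,200 × 19% = $13,338
  → $84,328
  Less rehabilitation credit $55,000 → $29,328

Book-profits minimum tax:
  Adjusted income: $610,200 + $193,000 + $77,700 + $149,400 + $190,100 = $1,220,400
  Exemption: $97,000 − 25% × ($1,220,400 − $903,000) = $97,000 − $79,350 = $17,650
  Base: $1,220,400 − $17,650 = $1,202,750
  $1,202,750 × 22% = $264,605

Excess of book-profits minimum tax over regular tax: $264,605 − $29,328 = $235,277.

$235,277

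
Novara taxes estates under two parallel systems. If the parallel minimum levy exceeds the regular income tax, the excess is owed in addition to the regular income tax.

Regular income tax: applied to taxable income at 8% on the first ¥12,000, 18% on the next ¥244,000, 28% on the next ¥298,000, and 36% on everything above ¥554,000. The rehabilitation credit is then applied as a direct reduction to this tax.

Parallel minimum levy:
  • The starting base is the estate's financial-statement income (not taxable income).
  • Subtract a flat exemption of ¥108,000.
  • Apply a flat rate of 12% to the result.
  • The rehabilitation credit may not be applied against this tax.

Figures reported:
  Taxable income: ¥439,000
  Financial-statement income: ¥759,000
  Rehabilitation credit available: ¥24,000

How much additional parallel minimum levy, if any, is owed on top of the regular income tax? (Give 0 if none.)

Parallel minimum levy:
  Base (financial-statement income): ¥759,000
  Less exemption ¥108,000 → base ¥651,000
  ¥651,000 × 12% = ¥78,120

Regular income tax:
  ¥12,000 × 8% = ¥960
  ¥244,000 × 18% = ¥43,920
  ¥183,000 × 28% = ¥51,240
  → ¥96,120
  Less rehabilitation credit ¥24,000 → ¥72,120

Excess of parallel minimum levy over regular income tax: ¥78,120 − ¥72,120 = ¥6,000.

¥6,000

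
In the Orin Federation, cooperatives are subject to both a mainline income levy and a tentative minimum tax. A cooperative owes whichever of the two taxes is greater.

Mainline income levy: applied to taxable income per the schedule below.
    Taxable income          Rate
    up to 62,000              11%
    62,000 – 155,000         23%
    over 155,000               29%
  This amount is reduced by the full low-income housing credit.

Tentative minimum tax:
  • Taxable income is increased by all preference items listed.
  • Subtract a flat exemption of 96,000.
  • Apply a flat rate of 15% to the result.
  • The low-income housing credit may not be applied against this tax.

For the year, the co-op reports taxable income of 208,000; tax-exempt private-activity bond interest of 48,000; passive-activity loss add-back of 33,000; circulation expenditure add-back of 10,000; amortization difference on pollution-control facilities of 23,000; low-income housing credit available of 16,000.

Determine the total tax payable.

33,900

Mainline income levy:
  62,000 × 11% = 6,820
  93,000 × 23% = 21,390
  53,000 × 29% = 15,370
  → 43,580
  Less low-income housing credit 16,000 → 27,580

Tentative minimum tax:
  Adjusted income: 208,000 + 48,000 + 33,000 + 10,000 + 23,000 = 322,000
  Less exemption 96,000 → base 226,000
  226,000 × 15% = 33,900

33,900 > 27,580, so the tentative minimum tax is the binding amount.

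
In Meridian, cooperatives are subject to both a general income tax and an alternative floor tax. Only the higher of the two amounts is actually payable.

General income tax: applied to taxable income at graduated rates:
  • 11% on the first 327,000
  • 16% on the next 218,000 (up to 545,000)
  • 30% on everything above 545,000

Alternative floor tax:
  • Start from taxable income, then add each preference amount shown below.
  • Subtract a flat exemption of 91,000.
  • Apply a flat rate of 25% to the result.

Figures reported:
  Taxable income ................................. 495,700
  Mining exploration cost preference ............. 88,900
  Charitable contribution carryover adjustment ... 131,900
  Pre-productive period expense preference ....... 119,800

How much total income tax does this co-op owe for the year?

186,325

Alternative floor tax:
  Adjusted income: 495,700 + 88,900 + 131,900 + 119,800 = 836,300
  Less exemption 91,000 → base 745,300
  745,300 × 25% = 186,325

General income tax:
  327,000 × 11% = 35,970
  168,700 × 16% = 26,992
  → 62,962

186,325 > 62,962, so the alternative floor tax is the binding amount.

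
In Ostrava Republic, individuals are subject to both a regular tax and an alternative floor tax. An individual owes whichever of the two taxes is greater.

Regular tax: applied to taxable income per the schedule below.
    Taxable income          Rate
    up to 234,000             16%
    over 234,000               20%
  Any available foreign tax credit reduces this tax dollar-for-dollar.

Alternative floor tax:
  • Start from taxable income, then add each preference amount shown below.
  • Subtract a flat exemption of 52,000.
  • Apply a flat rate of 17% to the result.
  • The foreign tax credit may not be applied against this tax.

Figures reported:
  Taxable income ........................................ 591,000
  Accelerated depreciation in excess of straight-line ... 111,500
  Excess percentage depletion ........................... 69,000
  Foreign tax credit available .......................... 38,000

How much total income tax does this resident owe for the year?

Alternative floor tax:
  Adjusted income: 591,000 + 111,500 + 69,000 = 771,500
  Less exemption 52,000 → base 719,500
  719,500 × 17% = 122,315

Regular tax:
  234,000 × 16% = 37,440
  357,000 × 20% = 71,400
  → 108,840
  Less foreign tax credit 38,000 → 70,840

122,315 > 70,840, so the alternative floor tax is the binding amount.

122,315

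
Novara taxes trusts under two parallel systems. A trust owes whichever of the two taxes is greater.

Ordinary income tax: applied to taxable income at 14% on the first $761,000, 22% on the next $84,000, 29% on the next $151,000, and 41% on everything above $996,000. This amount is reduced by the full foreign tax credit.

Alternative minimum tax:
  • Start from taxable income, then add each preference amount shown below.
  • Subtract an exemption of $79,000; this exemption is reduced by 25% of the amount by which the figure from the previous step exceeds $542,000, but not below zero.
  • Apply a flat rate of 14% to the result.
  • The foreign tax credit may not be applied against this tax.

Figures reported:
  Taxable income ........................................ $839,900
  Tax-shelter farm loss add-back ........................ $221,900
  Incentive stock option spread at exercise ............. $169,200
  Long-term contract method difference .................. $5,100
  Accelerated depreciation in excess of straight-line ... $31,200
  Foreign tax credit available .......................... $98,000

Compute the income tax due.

$177,422

Alternative minimum tax:
  Adjusted income: $839,900 + $221,900 + $169,200 + $5,100 + $31,200 = $1,267,300
  Exemption: 25% × ($1,267,300 − $542,000) = $181,325 ≥ $79,000, so the exemption is fully phased out
  Base: $1,267,300 − $0 = $1,267,300
  $1,267,300 × 14% = $177,422

Ordinary income tax:
  $761,000 × 14% = $106,540
  $78,900 × 22% = $17,358
  → $123,898
  Less foreign tax credit $98,000 → $25,898

$177,422 > $25,898, so the alternative minimum tax is the binding amount.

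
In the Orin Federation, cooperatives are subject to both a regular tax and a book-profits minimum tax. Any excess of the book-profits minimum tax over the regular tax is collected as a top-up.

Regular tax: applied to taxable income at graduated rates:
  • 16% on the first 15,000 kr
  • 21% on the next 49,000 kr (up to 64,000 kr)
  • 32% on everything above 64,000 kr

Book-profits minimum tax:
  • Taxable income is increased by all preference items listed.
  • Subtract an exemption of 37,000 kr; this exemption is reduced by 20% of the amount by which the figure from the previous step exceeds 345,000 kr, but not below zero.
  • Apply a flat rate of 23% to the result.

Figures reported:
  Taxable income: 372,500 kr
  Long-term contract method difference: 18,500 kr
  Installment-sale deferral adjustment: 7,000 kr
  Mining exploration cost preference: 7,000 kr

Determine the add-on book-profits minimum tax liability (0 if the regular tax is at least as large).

0 kr

Book-profits minimum tax:
  Adjusted income: 372,500 kr + 18,500 kr + 7,000 kr + 7,000 kr = 405,000 kr
  Exemption: 37,000 kr − 20% × (405,000 kr − 345,000 kr) = 37,000 kr − 12,000 kr = 25,000 kr
  Base: 405,000 kr − 25,000 kr = 380,000 kr
  380,000 kr × 23% = 87,400 kr

Regular tax:
  15,000 kr × 16% = 2,400 kr
  49,000 kr × 21% = 10,290 kr
  308,500 kr × 32% = 98,720 kr
  → 111,410 kr

87,400 kr ≤ 111,410 kr, so no add-on is due.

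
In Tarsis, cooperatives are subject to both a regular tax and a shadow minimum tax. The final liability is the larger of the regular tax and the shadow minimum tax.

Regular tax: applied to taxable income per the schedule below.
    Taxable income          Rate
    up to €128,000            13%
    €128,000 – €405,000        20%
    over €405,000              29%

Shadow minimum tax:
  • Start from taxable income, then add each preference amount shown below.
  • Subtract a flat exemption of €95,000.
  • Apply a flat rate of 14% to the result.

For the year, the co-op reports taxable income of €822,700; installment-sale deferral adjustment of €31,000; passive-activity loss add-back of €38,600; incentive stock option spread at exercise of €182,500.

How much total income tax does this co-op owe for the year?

Shadow minimum tax:
  Adjusted income: €822,700 + €31,000 + €38,600 + €182,500 = €1,074,800
  Less exemption €95,000 → base €979,800
  €979,800 × 14% = €137,172

Regular tax:
  €128,000 × 13% = €16,640
  €277,000 × 20% = €55,400
  €417,700 × 29% = €121,133
  → €193,173

€193,173 > €137,172, so the regular tax governs.

€193,173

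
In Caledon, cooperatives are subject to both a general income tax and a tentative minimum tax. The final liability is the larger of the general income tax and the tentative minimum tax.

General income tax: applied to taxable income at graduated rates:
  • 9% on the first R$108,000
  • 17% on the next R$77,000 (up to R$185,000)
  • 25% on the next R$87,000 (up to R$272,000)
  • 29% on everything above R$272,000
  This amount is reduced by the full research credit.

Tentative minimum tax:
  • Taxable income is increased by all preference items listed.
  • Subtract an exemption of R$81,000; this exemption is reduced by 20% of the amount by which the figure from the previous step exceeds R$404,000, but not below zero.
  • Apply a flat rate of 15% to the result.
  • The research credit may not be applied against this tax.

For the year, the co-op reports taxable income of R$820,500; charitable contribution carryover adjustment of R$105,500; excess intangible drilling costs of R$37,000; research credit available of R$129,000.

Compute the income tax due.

R$144,450

Tentative minimum tax:
  Adjusted income: R$820,500 + R$105,500 + R$37,000 = R$963,000
  Exemption: 20% × (R$963,000 − R$404,000) = R$111,800 ≥ R$81,000, so the exemption is fully phased out
  Base: R$963,000 − R$0 = R$963,000
  R$963,000 × 15% = R$144,450

General income tax:
  R$108,000 × 9% = R$9,720
  R$77,000 × 17% = R$13,090
  R$87,000 × 25% = R$21,750
  R$548,500 × 29% = R$159,065
  → R$203,625
  Less research credit R$129,000 → R$74,625

R$144,450 > R$74,625, so the tentative minimum tax is the binding amount.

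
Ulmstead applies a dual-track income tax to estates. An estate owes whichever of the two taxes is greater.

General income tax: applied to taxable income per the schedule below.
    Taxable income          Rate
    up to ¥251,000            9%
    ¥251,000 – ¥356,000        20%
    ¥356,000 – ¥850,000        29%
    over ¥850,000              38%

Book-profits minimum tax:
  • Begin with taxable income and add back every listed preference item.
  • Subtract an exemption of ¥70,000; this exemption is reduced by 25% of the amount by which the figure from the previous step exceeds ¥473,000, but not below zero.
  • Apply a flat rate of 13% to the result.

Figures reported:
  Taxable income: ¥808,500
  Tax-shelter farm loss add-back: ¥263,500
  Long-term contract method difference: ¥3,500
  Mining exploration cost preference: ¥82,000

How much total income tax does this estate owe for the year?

General income tax:
  ¥251,000 × 9% = ¥22,590
  ¥105,000 × 20% = ¥21,000
  ¥452,500 × 29% = ¥131,225
  → ¥174,815

Book-profits minimum tax:
  Adjusted income: ¥808,500 + ¥263,500 + ¥3,500 + ¥82,000 = ¥1,157,500
  Exemption: 25% × (¥1,157,500 − ¥473,000) = ¥171,125 ≥ ¥70,000, so the exemption is fully phased out
  Base: ¥1,157,500 − ¥0 = ¥1,157,500
  ¥1,157,500 × 13% = ¥150,475

¥174,815 > ¥150,475, so the general income tax governs.

¥174,815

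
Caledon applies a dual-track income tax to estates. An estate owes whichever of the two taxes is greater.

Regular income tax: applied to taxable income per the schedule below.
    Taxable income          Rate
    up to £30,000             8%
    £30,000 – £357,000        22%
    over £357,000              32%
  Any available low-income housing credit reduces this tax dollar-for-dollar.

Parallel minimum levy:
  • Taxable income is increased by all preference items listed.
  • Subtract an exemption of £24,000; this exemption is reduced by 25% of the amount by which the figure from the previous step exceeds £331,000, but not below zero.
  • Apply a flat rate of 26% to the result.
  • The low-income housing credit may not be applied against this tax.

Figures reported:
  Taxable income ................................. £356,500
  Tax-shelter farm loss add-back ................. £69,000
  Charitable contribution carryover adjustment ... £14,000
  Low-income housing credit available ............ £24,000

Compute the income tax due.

Parallel minimum levy:
  Adjusted income: £356,500 + £69,000 + £14,000 = £439,500
  Exemption: 25% × (£439,500 − £331,000) = £27,125 ≥ £24,000, so the exemption is fully phased out
  Base: £439,500 − £0 = £439,500
  £439,500 × 26% = £114,270

Regular income tax:
  £30,000 × 8% = £2,400
  £326,500 × 22% = £71,830
  → £74,230
  Less low-income housing credit £24,000 → £50,230

£114,270 > £50,230, so the parallel minimum levy is the binding amount.

£114,270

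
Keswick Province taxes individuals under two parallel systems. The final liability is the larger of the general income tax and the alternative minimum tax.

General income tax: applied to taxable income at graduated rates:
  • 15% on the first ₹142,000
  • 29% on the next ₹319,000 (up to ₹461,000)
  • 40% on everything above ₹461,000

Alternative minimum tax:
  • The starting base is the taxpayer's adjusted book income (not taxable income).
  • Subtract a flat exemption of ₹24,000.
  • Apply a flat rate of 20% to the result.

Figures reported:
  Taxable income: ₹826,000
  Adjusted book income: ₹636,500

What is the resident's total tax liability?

General income tax:
  ₹142,000 × 15% = ₹21,300
  ₹319,000 × 29% = ₹92,510
  ₹365,000 × 40% = ₹146,000
  → ₹259,810

Alternative minimum tax:
  Base (adjusted book income): ₹636,500
  Less exemption ₹24,000 → base ₹612,500
  ₹612,500 × 20% = ₹122,500

₹259,810 > ₹122,500, so the general income tax governs.

₹259,810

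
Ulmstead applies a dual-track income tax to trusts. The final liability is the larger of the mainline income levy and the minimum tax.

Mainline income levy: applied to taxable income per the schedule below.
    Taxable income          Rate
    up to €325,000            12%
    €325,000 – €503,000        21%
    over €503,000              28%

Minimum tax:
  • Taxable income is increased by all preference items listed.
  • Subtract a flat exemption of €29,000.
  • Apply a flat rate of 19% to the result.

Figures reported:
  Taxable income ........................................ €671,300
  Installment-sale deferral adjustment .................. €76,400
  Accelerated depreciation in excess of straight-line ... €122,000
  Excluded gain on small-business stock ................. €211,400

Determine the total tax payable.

Mainline income levy:
  €325,000 × 12% = €39,000
  €178,000 × 21% = €37,380
  €168,300 × 28% = €47,124
  → €123,504

Minimum tax:
  Adjusted income: €671,300 + €76,400 + €122,000 + €211,400 = €1,081,100
  Less exemption €29,000 → base €1,052,100
  €1,052,100 × 19% = €199,899

€199,899 > €123,504, so the minimum tax is the binding amount.

€199,899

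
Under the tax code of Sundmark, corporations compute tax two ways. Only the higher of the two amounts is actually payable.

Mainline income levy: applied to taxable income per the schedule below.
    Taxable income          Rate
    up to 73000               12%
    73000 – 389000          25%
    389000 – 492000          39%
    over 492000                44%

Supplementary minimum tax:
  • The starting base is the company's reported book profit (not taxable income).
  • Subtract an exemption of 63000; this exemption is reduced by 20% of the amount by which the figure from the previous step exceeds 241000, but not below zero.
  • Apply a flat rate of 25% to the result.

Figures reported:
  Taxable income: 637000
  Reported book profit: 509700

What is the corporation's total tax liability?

Supplementary minimum tax:
  Base (reported book profit): 509700
  Exemption: 63000 − 20% × (509700 − 241000) = 63000 − 53740 = 9260
  Base: 509700 − 9260 = 500440
  500440 × 25% = 125110

Mainline income levy:
  73000 × 12% = 8760
  316000 × 25% = 79000
  103000 × 39% = 40170
  145000 × 44% = 63800
  → 191730

191730 > 125110, so the mainline income levy governs.

191730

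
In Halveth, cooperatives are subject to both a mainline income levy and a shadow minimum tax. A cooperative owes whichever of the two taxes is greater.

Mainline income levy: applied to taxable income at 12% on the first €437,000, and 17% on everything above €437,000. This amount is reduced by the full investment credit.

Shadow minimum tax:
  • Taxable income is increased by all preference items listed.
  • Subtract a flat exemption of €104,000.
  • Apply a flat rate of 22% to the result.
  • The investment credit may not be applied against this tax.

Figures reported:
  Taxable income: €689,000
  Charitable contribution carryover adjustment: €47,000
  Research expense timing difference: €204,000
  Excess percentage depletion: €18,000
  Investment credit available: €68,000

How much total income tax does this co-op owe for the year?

Mainline income levy:
  €437,000 × 12% = €52,440
  €252,000 × 17% = €42,840
  → €95,280
  Less investment credit €68,000 → €27,280

Shadow minimum tax:
  Adjusted income: €689,000 + €47,000 + €204,000 + €18,000 = €958,000
  Less exemption €104,000 → base €854,000
  €854,000 × 22% = €187,880

€187,880 > €27,280, so the shadow minimum tax is the binding amount.

€187,880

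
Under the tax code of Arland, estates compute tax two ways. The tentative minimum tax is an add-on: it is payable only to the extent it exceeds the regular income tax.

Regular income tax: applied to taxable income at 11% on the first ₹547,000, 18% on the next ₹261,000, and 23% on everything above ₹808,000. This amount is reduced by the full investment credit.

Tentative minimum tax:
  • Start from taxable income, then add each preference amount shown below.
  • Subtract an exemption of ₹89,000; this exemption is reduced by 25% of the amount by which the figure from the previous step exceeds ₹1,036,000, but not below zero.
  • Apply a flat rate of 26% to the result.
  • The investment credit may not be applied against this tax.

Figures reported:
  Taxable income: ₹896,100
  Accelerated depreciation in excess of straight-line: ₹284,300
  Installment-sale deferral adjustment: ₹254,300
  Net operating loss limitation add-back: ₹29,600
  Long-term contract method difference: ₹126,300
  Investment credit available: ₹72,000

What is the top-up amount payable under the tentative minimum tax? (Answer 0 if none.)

Tentative minimum tax:
  Adjusted income: ₹896,100 + ₹284,300 + ₹254,300 + ₹29,600 + ₹126,300 = ₹1,590,600
  Exemption: 25% × (₹1,590,600 − ₹1,036,000) = ₹138,650 ≥ ₹89,000, so the exemption is fully phased out
  Base: ₹1,590,600 − ₹0 = ₹1,590,600
  ₹1,590,600 × 26% = ₹413,556

Regular income tax:
  ₹547,000 × 11% = ₹60,170
  ₹261,000 × 18% = ₹46,980
  ₹88,100 × 23% = ₹20,263
  → ₹127,413
  Less investment credit ₹72,000 → ₹55,413

Excess of tentative minimum tax over regular income tax: ₹413,556 − ₹55,413 = ₹358,143.

₹358,143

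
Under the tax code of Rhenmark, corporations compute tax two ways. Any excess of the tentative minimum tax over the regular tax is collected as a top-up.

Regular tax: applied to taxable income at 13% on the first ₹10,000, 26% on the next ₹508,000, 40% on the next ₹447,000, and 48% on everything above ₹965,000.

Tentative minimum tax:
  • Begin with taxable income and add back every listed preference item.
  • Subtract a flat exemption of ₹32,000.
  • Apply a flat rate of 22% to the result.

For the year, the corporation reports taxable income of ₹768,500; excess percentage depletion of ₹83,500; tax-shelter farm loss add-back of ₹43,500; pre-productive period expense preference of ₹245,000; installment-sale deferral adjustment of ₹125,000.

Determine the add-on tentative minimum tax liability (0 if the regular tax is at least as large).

₹37,790

Tentative minimum tax:
  Adjusted income: ₹768,500 + ₹83,500 + ₹43,500 + ₹245,000 + ₹125,000 = ₹1,265,500
  Less exemption ₹32,000 → base ₹1,233,500
  ₹1,233,500 × 22% = ₹271,370

Regular tax:
  ₹10,000 × 13% = ₹1,300
  ₹508,000 × 26% = ₹132,080
  ₹250,500 × 40% = ₹100,200
  → ₹233,580

Excess of tentative minimum tax over regular tax: ₹271,370 − ₹233,580 = ₹37,790.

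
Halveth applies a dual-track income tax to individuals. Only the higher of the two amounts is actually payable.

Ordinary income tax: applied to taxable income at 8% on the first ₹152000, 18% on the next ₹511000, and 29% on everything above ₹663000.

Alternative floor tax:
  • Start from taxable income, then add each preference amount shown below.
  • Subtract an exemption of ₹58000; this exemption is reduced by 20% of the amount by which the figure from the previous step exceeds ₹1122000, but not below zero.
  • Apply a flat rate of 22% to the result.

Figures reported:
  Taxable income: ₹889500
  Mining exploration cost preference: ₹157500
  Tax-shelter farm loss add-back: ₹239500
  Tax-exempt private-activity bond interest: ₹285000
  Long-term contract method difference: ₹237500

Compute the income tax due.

₹397980

Alternative floor tax:
  Adjusted income: ₹889500 + ₹157500 + ₹239500 + ₹285000 + ₹237500 = ₹1809000
  Exemption: 20% × (₹1809000 − ₹1122000) = ₹137400 ≥ ₹58000, so the exemption is fully phased out
  Base: ₹1809000 − ₹0 = ₹1809000
  ₹1809000 × 22% = ₹397980

Ordinary income tax:
  ₹152000 × 8% = ₹12160
  ₹511000 × 18% = ₹91980
  ₹226500 × 29% = ₹65685
  → ₹169825

₹397980 > ₹169825, so the alternative floor tax is the binding amount.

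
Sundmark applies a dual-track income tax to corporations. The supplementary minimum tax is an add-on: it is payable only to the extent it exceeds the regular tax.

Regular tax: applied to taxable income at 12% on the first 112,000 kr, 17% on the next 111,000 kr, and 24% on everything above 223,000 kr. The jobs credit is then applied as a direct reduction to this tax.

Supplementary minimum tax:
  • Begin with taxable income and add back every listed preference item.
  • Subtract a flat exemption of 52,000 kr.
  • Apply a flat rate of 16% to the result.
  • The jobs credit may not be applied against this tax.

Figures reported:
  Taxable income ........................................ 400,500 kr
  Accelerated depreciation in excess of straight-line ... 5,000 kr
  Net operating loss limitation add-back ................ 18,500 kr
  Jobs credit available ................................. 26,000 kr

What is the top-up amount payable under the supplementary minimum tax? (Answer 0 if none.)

10,610 kr

Supplementary minimum tax:
  Adjusted income: 400,500 kr + 5,000 kr + 18,500 kr = 424,000 kr
  Less exemption 52,000 kr → base 372,000 kr
  372,000 kr × 16% = 59,520 kr

Regular tax:
  112,000 kr × 12% = 13,440 kr
  111,000 kr × 17% = 18,870 kr
  177,500 kr × 24% = 42,600 kr
  → 74,910 kr
  Less jobs credit 26,000 kr → 48,910 kr

Excess of supplementary minimum tax over regular tax: 59,520 kr − 48,910 kr = 10,610 kr.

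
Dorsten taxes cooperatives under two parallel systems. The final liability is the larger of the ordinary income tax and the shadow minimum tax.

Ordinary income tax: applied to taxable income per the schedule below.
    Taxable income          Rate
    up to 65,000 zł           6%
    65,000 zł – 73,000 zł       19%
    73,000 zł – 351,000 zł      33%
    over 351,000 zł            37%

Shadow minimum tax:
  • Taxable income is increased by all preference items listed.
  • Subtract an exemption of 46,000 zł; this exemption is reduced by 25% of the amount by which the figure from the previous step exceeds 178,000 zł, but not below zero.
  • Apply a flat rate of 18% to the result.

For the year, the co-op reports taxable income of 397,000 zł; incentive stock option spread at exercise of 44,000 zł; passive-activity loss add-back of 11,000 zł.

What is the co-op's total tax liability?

Shadow minimum tax:
  Adjusted income: 397,000 zł + 44,000 zł + 11,000 zł = 452,000 zł
  Exemption: 25% × (452,000 zł − 178,000 zł) = 68,500 zł ≥ 46,000 zł, so the exemption is fully phased out
  Base: 452,000 zł − 0 zł = 452,000 zł
  452,000 zł × 18% = 81,360 zł

Ordinary income tax:
  65,000 zł × 6% = 3,900 zł
  8,000 zł × 19% = 1,520 zł
  278,000 zł × 33% = 91,740 zł
  46,000 zł × 37% = 17,020 zł
  → 114,180 zł

114,180 zł > 81,360 zł, so the ordinary income tax governs.

114,180 zł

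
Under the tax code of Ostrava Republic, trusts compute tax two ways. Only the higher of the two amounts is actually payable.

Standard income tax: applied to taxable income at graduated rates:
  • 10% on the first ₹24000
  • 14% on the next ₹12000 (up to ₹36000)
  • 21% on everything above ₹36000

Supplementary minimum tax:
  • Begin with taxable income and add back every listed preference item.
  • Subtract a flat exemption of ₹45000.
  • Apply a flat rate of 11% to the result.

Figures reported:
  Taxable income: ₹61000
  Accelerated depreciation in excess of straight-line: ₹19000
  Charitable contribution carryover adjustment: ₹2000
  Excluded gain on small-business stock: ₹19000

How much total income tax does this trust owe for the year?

Standard income tax:
  ₹24000 × 10% = ₹2400
  ₹12000 × 14% = ₹1680
  ₹25000 × 21% = ₹5250
  → ₹9330

Supplementary minimum tax:
  Adjusted income: ₹61000 + ₹19000 + ₹2000 + ₹19000 = ₹101000
  Less exemption ₹45000 → base ₹56000
  ₹56000 × 11% = ₹6160

₹9330 > ₹6160, so the standard income tax governs.

₹9330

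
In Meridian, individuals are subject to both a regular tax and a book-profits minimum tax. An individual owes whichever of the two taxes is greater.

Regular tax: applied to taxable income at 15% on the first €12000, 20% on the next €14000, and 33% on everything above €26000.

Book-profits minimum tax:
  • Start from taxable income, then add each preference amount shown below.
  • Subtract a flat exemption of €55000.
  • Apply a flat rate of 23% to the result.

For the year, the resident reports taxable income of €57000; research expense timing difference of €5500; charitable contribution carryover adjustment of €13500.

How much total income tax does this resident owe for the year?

€14830

Regular tax:
  €12000 × 15% = €1800
  €14000 × 20% = €2800
  €31000 × 33% = €10230
  → €14830

Book-profits minimum tax:
  Adjusted income: €57000 + €5500 + €13500 = €76000
  Less exemption €55000 → base €21000
  €21000 × 23% = €4830

€14830 > €4830, so the regular tax governs.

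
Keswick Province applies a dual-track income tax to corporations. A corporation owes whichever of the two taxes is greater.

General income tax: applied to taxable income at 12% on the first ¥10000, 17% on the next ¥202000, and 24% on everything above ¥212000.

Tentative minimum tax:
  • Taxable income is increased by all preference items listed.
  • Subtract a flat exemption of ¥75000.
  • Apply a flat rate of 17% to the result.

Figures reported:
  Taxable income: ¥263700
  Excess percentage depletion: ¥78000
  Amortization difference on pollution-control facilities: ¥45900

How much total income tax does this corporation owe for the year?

General income tax:
  ¥10000 × 12% = ¥1200
  ¥202000 × 17% = ¥34340
  ¥51700 × 24% = ¥12408
  → ¥47948

Tentative minimum tax:
  Adjusted income: ¥263700 + ¥78000 + ¥45900 = ¥387600
  Less exemption ¥75000 → base ¥312600
  ¥312600 × 17% = ¥53142

¥53142 > ¥47948, so the tentative minimum tax is the binding amount.

¥53142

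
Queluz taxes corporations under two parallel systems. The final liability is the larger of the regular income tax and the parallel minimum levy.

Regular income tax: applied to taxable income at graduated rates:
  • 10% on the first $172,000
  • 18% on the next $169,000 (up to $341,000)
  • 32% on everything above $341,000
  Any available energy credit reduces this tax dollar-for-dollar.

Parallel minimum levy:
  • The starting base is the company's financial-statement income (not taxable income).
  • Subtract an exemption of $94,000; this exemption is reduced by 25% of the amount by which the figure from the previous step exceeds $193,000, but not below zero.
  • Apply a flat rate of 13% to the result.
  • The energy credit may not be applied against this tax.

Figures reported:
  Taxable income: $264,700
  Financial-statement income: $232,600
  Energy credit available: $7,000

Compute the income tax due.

Parallel minimum levy:
  Base (financial-statement income): $232,600
  Exemption: $94,000 − 25% × ($232,600 − $193,000) = $94,000 − $9,900 = $84,100
  Base: $232,600 − $84,100 = $148,500
  $148,500 × 13% = $19,305

Regular income tax:
  $172,000 × 10% = $17,200
  $92,700 × 18% = $16,686
  → $33,886
  Less energy credit $7,000 → $26,886

$26,886 > $19,305, so the regular income tax governs.

$26,886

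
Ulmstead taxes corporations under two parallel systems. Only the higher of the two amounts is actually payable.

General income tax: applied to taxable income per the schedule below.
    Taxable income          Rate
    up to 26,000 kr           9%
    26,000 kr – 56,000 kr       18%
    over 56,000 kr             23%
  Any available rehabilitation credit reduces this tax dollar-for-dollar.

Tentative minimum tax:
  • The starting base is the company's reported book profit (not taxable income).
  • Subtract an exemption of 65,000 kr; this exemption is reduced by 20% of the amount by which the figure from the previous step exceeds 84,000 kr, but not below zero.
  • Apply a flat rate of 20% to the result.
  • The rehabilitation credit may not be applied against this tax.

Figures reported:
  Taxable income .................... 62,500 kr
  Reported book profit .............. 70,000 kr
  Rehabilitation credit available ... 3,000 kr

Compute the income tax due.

Tentative minimum tax:
  Base (reported book profit): 70,000 kr
  Exemption: 70,000 kr ≤ 84,000 kr, so full 65,000 kr applies
  Base: 70,000 kr − 65,000 kr = 5,000 kr
  5,000 kr × 20% = 1,000 kr

General income tax:
  26,000 kr × 9% = 2,340 kr
  30,000 kr × 18% = 5,400 kr
  6,500 kr × 23% = 1,495 kr
  → 9,235 kr
  Less rehabilitation credit 3,000 kr → 6,235 kr

6,235 kr > 1,000 kr, so the general income tax governs.

6,235 kr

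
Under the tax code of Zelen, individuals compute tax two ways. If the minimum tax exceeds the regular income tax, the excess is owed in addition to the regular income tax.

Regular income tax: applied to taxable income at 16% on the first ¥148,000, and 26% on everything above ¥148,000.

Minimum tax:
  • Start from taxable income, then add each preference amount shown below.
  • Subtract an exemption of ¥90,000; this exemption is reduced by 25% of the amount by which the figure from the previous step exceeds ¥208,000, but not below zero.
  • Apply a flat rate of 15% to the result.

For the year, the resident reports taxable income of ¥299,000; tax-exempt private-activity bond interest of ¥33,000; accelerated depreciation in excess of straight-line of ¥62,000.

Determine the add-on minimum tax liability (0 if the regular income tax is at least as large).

Minimum tax:
  Adjusted income: ¥299,000 + ¥33,000 + ¥62,000 = ¥394,000
  Exemption: ¥90,000 − 25% × (¥394,000 − ¥208,000) = ¥90,000 − ¥46,500 = ¥43,500
  Base: ¥394,000 − ¥43,500 = ¥350,500
  ¥350,500 × 15% = ¥52,575

Regular income tax:
  ¥148,000 × 16% = ¥23,680
  ¥151,000 × 26% = ¥39,260
  → ¥62,940

¥52,575 ≤ ¥62,940, so no add-on is due.

¥0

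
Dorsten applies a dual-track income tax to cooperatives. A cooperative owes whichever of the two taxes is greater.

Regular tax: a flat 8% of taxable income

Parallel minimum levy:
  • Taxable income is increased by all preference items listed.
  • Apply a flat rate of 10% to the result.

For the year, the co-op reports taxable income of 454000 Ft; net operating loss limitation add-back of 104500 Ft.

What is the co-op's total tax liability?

Regular tax:
  454000 Ft × 8% = 36320 Ft

Parallel minimum levy:
  Adjusted income: 454000 Ft + 104500 Ft = 558500 Ft
  558500 Ft × 10% = 55850 Ft

55850 Ft > 36320 Ft, so the parallel minimum levy is the binding amount.

55850 Ft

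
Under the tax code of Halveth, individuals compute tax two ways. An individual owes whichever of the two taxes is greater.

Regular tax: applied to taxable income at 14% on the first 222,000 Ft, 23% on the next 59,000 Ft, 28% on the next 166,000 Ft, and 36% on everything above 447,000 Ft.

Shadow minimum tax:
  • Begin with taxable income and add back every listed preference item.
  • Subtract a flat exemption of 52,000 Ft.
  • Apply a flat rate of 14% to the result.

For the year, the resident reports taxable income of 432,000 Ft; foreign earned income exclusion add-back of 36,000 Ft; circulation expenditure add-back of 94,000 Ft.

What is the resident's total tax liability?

86,930 Ft

Shadow minimum tax:
  Adjusted income: 432,000 Ft + 36,000 Ft + 94,000 Ft = 562,000 Ft
  Less exemption 52,000 Ft → base 510,000 Ft
  510,000 Ft × 14% = 71,400 Ft

Regular tax:
  222,000 Ft × 14% = 31,080 Ft
  59,000 Ft × 23% = 13,570 Ft
  151,000 Ft × 28% = 42,280 Ft
  → 86,930 Ft

86,930 Ft > 71,400 Ft, so the regular tax governs.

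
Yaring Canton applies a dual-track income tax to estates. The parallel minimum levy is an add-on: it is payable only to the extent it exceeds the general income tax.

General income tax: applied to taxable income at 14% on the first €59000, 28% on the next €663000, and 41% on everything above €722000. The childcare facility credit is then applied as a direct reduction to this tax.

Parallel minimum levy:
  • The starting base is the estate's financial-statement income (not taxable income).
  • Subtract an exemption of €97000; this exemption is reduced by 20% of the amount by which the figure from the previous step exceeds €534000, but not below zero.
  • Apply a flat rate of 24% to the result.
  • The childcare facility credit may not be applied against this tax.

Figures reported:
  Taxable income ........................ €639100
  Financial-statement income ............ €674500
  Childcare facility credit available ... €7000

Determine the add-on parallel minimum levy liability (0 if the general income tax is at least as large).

General income tax:
  €59000 × 14% = €8260
  €580100 × 28% = €162428
  → €170688
  Less childcare facility credit €7000 → €163688

Parallel minimum levy:
  Base (financial-statement income): €674500
  Exemption: €97000 − 20% × (€674500 − €534000) = €97000 − €28100 = €68900
  Base: €674500 − €68900 = €605600
  €605600 × 24% = €145344

€145344 ≤ €163688, so no add-on is due.

€0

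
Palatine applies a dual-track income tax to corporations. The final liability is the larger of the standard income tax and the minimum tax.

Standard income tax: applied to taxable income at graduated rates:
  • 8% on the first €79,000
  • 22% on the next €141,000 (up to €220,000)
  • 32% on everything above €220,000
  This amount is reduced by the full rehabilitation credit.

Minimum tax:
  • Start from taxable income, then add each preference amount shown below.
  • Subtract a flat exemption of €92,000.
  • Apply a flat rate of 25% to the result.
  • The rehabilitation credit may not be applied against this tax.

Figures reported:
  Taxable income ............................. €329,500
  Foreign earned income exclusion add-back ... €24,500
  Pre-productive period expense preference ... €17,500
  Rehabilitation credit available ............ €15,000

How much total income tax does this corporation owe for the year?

€69,875

Minimum tax:
  Adjusted income: €329,500 + €24,500 + €17,500 = €371,500
  Less exemption €92,000 → base €279,500
  €279,500 × 25% = €69,875

Standard income tax:
  €79,000 × 8% = €6,320
  €141,000 × 22% = €31,020
  €109,500 × 32% = €35,040
  → €72,380
  Less rehabilitation credit €15,000 → €57,380

€69,875 > €57,380, so the minimum tax is the binding amount.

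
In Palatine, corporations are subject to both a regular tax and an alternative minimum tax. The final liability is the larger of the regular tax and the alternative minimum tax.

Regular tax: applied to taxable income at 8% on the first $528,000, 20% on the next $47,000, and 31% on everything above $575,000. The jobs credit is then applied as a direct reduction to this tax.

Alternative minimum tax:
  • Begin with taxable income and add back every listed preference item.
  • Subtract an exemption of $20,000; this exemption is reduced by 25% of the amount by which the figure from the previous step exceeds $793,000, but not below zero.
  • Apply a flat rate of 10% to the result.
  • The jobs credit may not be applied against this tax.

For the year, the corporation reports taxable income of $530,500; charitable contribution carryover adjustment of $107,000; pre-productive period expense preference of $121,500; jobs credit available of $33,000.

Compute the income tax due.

Regular tax:
  $528,000 × 8% = $42,240
  $2,500 × 20% = $500
  → $42,740
  Less jobs credit $33,000 → $9,740

Alternative minimum tax:
  Adjusted income: $530,500 + $107,000 + $121,500 = $759,000
  Exemption: $759,000 ≤ $793,000, so full $20,000 applies
  Base: $759,000 − $20,000 = $739,000
  $739,000 × 10% = $73,900

$73,900 > $9,740, so the alternative minimum tax is the binding amount.

$73,900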